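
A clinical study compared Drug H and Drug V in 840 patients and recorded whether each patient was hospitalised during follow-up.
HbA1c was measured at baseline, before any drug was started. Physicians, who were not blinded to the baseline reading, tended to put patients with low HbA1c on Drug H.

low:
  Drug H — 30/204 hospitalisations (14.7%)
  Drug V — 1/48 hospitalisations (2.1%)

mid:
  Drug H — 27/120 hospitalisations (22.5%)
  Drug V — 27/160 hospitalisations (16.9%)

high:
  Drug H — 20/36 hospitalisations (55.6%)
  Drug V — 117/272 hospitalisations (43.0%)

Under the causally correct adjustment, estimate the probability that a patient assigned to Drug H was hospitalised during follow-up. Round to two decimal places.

The stratified and pooled comparisons disagree (Drug V wins within each HbA1c; Drug H wins overall), so the answer turns on the causal role of HbA1c.
Since HbA1c is a pre-existing factor (not a product of the drug) and it affects the outcome on its own, it is a confounder. The stratified rates, not the pooled rate, identify the causal effect.
Standardising Drug H to the population HbA1c mix: 0.300·30/204 + 0.333·27/120 + 0.367·20/36 = 0.323.

0.32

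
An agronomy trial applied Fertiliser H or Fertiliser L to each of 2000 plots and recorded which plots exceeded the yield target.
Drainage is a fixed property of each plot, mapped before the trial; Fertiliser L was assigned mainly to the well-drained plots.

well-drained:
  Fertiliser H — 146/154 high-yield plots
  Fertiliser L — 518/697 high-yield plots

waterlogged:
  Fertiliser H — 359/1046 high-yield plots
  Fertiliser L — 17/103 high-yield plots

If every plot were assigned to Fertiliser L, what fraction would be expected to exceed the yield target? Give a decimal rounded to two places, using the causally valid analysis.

Here field drainage is a common cause — it drives both which fertiliser a case falls under and the outcome. The crude comparison mixes populations; the stratum-specific rates are the causally relevant ones.
Standardising Fertiliser L to the population field drainage mix: 0.425·518/697 + 0.575·17/103 = 0.411.

0.41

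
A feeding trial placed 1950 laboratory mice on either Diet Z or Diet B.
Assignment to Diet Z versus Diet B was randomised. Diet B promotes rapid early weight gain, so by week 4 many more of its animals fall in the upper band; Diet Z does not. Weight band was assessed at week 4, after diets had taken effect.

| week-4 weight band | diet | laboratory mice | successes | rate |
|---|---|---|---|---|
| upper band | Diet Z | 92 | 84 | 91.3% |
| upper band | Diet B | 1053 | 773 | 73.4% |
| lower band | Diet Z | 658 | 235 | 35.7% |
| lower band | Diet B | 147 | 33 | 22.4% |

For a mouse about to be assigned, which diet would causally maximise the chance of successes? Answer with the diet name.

Week-4 weight band is recorded after the diet and is itself shifted by it — it sits on the causal path from diet to outcome. Conditioning on a mediator would strip out part of the effect we want; the pooled comparison gives the total causal effect.
Pooled: Diet Z 42.5% vs Diet B 67.2%; Diet B is higher overall.

Diet B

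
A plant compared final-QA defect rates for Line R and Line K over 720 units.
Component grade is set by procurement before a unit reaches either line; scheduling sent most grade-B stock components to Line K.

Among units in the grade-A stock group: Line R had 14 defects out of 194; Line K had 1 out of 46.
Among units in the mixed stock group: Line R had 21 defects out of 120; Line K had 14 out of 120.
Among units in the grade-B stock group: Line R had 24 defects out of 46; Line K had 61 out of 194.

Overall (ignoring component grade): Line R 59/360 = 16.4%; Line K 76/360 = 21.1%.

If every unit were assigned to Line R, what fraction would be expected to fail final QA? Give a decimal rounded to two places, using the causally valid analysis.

0.26

Component grade satisfies the back-door criterion: it is not a descendant of the line, and it blocks the spurious path from line to outcome. Adjusting for it (i.e., using the within-component grade rates) gives the causal effect.
Standardising Line R to the population component grade mix: 0.333·14/194 + 0.333·21/120 + 0.333·24/46 = 0.256.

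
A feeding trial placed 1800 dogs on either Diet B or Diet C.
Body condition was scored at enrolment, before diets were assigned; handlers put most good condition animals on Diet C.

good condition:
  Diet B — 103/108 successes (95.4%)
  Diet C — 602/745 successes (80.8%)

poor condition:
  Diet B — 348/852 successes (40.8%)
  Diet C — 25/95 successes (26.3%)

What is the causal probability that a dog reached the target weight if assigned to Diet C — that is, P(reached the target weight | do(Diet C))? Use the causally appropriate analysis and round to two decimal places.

0.52

The imbalance in starting body condition arose from how dogs were allocated, not from anything the diet did; and starting body condition independently affects the outcome. The pooled gap is confounded — condition on starting body condition.
Standardising Diet C to the population starting body condition mix: 0.474·602/745 + 0.526·25/95 = 0.521.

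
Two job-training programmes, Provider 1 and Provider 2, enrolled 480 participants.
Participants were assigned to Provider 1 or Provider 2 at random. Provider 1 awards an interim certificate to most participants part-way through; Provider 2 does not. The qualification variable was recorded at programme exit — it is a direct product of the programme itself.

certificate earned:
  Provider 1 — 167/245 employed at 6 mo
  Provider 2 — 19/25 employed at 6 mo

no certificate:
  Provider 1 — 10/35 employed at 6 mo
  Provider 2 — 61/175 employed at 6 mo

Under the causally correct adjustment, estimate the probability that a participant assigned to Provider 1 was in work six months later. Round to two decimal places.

The qualification attained during the programme-specific comparison favours Provider 2 throughout, but the pooled figures favour Provider 1. The question is whether to condition on qualification attained during the programme.
Qualification attained during the programme here is a post-treatment variable shaped by the programme; conditioning on it would introduce bias rather than remove it. The overall comparison is the causal one.
So P(outcome | do(Provider 1)) is just the pooled rate for Provider 1: 177/280 = 0.632.

0.63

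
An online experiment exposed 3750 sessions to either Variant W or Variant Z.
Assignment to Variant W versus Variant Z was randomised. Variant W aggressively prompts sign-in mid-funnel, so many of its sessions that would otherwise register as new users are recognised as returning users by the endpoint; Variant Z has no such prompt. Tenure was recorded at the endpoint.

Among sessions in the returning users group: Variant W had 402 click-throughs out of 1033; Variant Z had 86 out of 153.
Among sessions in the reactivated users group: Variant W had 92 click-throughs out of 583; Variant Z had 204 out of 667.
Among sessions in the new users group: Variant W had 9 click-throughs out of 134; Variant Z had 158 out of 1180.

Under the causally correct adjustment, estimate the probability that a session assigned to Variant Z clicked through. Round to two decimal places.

Stratifying would compare variants among sessions the variants themselves sorted into user tenure groups — a form of selection on an intermediate. The unconditioned pooled rates give the total causal effect.
So P(outcome | do(Variant Z)) is just the pooled rate for Variant Z: 448/2000 = 0.224.

0.22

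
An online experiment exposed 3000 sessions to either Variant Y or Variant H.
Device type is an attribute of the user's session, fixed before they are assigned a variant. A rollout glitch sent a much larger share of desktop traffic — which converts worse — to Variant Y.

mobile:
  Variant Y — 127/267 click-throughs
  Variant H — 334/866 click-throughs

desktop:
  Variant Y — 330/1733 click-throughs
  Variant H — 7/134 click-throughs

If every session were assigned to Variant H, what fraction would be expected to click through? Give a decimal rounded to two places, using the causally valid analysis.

The device type-specific comparison favours Variant Y throughout, but the pooled figures favour Variant H. The question is whether to condition on device type.
The imbalance in device type arose from how sessions were allocated, not from anything the variant did; and device type independently affects the outcome. The pooled gap is confounded — condition on device type.
Standardising Variant H to the population device type mix: 0.378·334/866 + 0.622·7/134 = 0.178.

0.18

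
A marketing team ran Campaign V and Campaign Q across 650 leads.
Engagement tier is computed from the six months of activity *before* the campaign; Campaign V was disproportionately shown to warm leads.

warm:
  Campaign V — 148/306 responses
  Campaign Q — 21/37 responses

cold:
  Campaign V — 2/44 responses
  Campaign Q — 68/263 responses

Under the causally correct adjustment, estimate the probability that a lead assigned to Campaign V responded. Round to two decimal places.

0.28

Since engagement tier is a pre-existing factor (not a product of the campaign) and it affects the outcome on its own, it is a confounder. The stratified rates, not the pooled rate, identify the causal effect.
Standardising Campaign V to the population engagement tier mix: 0.528·148/306 + 0.472·2/44 = 0.277.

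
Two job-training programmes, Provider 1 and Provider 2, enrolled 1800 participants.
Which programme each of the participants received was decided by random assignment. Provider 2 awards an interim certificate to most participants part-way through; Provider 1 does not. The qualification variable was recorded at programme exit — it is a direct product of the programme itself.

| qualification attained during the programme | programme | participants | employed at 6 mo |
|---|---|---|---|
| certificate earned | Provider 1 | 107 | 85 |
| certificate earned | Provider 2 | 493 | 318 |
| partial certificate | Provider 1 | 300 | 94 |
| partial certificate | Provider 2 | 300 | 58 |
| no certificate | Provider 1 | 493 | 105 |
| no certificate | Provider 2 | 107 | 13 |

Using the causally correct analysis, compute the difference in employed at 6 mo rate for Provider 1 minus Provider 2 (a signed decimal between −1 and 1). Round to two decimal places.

-0.12

Qualification attained during the programme is recorded after the programme and is itself shifted by it — it sits on the causal path from programme to outcome. Conditioning on a mediator would strip out part of the effect we want; the pooled comparison gives the total causal effect.
The causal difference is the pooled difference: 0.316 − 0.432 = -0.117.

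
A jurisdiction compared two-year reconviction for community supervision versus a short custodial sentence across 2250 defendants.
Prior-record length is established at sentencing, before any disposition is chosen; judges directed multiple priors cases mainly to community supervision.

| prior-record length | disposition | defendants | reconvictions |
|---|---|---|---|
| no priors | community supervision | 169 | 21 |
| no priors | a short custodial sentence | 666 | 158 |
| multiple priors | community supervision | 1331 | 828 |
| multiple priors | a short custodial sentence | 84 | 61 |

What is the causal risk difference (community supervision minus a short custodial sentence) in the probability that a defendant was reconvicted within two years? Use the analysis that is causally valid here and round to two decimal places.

-0.11

The stratified and pooled comparisons disagree (community supervision wins within each prior-record length; a short custodial sentence wins overall), so the answer turns on the causal role of prior-record length.
The imbalance in prior-record length arose from how defendants were allocated, not from anything the disposition did; and prior-record length independently affects the outcome. The pooled gap is confounded — condition on prior-record length.
Adjusting over the population distribution of prior-record length: 0.371·(0.124−0.237) + 0.629·(0.622−0.726) = -0.107.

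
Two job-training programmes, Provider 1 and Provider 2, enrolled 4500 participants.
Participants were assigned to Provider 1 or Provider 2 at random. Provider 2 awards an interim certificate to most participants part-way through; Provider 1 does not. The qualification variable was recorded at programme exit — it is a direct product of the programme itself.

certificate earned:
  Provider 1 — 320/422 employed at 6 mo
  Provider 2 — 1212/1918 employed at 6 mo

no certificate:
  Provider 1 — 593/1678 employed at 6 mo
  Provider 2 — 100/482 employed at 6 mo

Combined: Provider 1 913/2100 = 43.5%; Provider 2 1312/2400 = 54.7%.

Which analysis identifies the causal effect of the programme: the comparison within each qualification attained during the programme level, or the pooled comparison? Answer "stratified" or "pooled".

pooled

The qualification attained during the programme-specific comparison favours Provider 1 throughout, but the pooled figures favour Provider 2. The question is whether to condition on qualification attained during the programme.
Qualification attained during the programme is downstream of the programme. One should not condition on a consequence of treatment, so the overall rates are the right comparison.
Pooled: Provider 1 43.5% vs Provider 2 54.7%; Provider 2 is higher overall.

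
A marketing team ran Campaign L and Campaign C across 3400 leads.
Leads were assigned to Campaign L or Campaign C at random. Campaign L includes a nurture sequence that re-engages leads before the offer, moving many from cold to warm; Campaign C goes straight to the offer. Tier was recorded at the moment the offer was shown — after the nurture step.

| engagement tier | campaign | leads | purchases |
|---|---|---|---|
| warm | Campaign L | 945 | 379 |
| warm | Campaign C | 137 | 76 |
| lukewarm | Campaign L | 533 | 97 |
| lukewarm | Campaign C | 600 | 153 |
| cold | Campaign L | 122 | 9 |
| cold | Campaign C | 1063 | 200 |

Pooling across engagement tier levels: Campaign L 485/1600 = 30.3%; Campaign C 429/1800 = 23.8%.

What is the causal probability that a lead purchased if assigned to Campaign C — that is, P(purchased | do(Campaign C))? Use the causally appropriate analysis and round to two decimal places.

0.24

Within every engagement tier level Campaign C has the higher rate, yet pooled Campaign L does — Simpson's reversal.
The distribution of engagement tier is itself part of what the campaign does — it is an intermediate outcome. Holding it fixed would remove that part of the effect; the total effect is the pooled difference.
So P(outcome | do(Campaign C)) is just the pooled rate for Campaign C: 429/1800 = 0.238.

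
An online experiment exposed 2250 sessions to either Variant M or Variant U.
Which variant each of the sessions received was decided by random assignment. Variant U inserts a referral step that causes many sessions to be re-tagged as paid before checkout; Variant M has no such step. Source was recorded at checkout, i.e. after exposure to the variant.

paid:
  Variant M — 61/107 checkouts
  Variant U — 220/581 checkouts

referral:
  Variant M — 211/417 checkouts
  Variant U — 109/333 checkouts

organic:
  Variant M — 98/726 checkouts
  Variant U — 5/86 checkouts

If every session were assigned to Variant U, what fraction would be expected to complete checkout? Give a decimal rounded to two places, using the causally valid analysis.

Traffic source is downstream of the variant. One should not condition on a consequence of treatment, so the overall rates are the right comparison.
So P(outcome | do(Variant U)) is just the pooled rate for Variant U: 334/1000 = 0.334.

0.33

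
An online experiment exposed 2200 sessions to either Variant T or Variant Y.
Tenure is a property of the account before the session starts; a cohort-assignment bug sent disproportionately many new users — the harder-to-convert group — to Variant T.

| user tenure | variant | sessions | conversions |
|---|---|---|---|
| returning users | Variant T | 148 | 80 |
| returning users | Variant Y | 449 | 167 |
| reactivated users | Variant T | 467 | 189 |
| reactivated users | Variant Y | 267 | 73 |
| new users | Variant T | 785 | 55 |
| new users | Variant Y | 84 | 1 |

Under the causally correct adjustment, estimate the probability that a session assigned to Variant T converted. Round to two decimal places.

0.31

Within every user tenure level Variant T has the higher rate, yet pooled Variant Y does — Simpson's reversal.
Since user tenure is a pre-existing factor (not a product of the variant) and it affects the outcome on its own, it is a confounder. The stratified rates, not the pooled rate, identify the causal effect.
Standardising Variant T to the population user tenure mix: 0.271·80/148 + 0.334·189/467 + 0.395·55/785 = 0.309.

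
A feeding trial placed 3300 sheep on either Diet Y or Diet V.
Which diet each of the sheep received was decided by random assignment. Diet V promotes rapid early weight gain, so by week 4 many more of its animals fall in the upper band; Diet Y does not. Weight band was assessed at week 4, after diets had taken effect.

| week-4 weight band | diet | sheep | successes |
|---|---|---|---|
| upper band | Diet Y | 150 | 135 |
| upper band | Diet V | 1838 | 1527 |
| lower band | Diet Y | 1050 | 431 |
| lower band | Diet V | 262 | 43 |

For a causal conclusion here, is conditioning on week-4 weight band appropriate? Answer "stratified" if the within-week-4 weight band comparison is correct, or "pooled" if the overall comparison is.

Stratifying would compare diets among sheep the diets themselves sorted into week-4 weight band groups — a form of selection on an intermediate. The unconditioned pooled rates give the total causal effect.
Pooled: Diet Y 47.2% vs Diet V 74.8%; Diet V is higher overall.

pooled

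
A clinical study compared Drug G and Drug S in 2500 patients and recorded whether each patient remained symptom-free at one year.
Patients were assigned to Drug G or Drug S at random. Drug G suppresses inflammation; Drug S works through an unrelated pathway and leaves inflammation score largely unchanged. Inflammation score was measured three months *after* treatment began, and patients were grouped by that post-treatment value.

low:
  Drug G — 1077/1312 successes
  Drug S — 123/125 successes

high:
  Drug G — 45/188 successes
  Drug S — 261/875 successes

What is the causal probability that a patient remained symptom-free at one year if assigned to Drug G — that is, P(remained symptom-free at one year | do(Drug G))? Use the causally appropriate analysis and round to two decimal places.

The stratified and pooled comparisons disagree (Drug S wins within each inflammation score; Drug G wins overall), so the answer turns on the causal role of inflammation score.
Stratifying would compare drugs among patients the drugs themselves sorted into inflammation score groups — a form of selection on an intermediate. The unconditioned pooled rates give the total causal effect.
So P(outcome | do(Drug G)) is just the pooled rate for Drug G: 1122/1500 = 0.748.

0.75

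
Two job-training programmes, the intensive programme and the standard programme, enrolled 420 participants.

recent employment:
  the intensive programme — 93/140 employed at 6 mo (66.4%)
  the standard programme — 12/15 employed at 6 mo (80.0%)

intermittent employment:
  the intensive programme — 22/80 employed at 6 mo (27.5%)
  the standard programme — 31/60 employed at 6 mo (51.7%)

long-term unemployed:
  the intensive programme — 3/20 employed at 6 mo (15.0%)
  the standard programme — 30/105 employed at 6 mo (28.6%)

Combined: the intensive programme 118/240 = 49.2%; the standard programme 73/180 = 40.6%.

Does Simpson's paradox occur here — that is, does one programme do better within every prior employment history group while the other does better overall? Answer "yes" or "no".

Within each prior employment history level (recent employment 66.4% vs 80.0%; intermittent employment 27.5% vs 51.7%; long-term unemployed 15.0% vs 28.6%), the standard programme has the higher rate every time. Pooled: 49.2% vs 40.6% — the intensive programme has the higher rate overall. The two comparisons disagree.

yes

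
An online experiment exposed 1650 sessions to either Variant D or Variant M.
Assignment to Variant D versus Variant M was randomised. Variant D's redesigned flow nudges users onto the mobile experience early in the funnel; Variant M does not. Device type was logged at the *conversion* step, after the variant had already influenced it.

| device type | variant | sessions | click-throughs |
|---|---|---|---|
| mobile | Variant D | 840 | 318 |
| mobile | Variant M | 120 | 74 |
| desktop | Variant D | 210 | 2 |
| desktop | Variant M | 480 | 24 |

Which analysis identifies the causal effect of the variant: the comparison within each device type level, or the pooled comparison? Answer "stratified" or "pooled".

pooled

Stratifying would compare variants among sessions the variants themselves sorted into device type groups — a form of selection on an intermediate. The unconditioned pooled rates give the total causal effect.
Pooled: Variant D 30.5% vs Variant M 16.3%; Variant D is higher overall.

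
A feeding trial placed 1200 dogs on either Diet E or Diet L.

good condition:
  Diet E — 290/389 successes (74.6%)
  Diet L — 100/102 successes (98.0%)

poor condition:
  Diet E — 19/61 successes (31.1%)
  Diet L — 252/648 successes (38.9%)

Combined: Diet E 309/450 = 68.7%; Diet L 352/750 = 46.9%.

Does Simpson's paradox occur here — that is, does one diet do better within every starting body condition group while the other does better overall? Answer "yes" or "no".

yes

Within each starting body condition level (good condition 74.6% vs 98.0%; poor condition 31.1% vs 38.9%), Diet L has the higher rate every time. Pooled: 68.7% vs 46.9% — Diet E has the higher rate overall. The two comparisons disagree.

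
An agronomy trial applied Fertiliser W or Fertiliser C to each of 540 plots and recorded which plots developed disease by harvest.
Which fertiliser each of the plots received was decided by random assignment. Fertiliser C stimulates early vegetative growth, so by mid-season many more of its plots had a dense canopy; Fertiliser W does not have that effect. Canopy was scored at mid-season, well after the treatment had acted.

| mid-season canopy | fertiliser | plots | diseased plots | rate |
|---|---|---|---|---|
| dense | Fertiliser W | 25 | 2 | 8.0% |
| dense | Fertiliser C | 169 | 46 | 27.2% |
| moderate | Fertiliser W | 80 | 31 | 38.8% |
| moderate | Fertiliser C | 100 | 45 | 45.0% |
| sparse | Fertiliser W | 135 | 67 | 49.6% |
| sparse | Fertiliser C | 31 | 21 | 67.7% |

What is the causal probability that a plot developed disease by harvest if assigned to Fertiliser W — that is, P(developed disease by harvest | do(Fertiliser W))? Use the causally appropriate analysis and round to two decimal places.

0.42

The stratified and pooled comparisons disagree (Fertiliser W wins within each mid-season canopy; Fertiliser C wins overall), so the answer turns on the causal role of mid-season canopy.
Mid-season canopy is downstream of the fertiliser. One should not condition on a consequence of treatment, so the overall rates are the right comparison.
So P(outcome | do(Fertiliser W)) is just the pooled rate for Fertiliser W: 100/240 = 0.417.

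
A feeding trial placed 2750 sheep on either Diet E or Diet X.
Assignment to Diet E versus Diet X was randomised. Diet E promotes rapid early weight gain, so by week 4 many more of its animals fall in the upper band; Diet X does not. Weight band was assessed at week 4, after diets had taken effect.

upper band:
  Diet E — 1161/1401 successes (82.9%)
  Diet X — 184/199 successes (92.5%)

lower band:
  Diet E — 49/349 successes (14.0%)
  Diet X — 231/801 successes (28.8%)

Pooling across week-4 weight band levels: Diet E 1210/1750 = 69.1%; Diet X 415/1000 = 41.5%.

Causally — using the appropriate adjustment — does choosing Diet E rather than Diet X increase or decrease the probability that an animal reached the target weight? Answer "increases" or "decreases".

increases

Because the diet influences week-4 weight band, week-4 weight band is a post-treatment mediator, not a confounder. Stratifying on it would bias the estimate; the causal effect is the crude pooled difference.
Pooled: Diet E 69.1% vs Diet X 41.5%; Diet E is higher overall.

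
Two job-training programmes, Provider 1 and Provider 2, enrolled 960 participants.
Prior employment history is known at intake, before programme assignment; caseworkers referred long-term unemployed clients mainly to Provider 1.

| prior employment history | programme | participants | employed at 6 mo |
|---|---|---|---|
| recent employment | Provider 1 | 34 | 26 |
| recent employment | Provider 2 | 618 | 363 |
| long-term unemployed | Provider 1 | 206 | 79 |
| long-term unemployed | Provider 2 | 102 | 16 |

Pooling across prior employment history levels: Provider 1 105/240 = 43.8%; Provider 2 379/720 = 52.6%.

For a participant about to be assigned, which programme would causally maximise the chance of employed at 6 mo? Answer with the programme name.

Within every prior employment history level Provider 1 has the higher rate, yet pooled Provider 2 does — Simpson's reversal.
The imbalance in prior employment history arose from how participants were allocated, not from anything the programme did; and prior employment history independently affects the outcome. The pooled gap is confounded — condition on prior employment history.
Within each level — recent employment: 76.5% vs 58.7%; long-term unemployed: 38.3% vs 15.7% — Provider 1 is higher every time.

Provider 1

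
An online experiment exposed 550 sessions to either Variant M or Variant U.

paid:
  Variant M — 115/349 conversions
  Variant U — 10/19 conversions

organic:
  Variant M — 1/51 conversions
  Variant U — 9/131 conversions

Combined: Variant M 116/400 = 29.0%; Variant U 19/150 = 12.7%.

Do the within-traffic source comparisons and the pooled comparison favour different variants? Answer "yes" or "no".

yes

Within each traffic source level (paid 33.0% vs 52.6%; organic 2.0% vs 6.9%), Variant U has the higher rate every time. Pooled: 29.0% vs 12.7% — Variant M has the higher rate overall. The two comparisons disagree.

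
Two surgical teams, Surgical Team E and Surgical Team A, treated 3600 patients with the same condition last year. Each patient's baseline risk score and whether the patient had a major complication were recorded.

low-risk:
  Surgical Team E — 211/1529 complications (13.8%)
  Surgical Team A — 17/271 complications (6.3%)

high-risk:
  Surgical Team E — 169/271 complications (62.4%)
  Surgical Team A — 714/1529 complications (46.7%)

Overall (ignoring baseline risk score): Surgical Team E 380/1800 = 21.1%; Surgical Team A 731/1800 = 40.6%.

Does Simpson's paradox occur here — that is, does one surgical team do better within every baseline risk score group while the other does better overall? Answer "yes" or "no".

Within each baseline risk score level (low-risk 13.8% vs 6.3%; high-risk 62.4% vs 46.7%), Surgical Team A has the lower rate every time. Pooled: 21.1% vs 40.6% — Surgical Team E has the lower rate overall. The two comparisons disagree.

yes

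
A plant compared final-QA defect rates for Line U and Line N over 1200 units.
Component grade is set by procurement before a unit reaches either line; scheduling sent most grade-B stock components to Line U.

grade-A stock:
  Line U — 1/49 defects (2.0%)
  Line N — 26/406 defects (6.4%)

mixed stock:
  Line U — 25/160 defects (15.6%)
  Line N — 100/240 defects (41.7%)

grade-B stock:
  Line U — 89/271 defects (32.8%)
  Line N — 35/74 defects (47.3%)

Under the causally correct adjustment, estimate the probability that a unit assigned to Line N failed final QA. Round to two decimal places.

Line U is lower inside every component grade stratum but Line N is lower in aggregate. Whether to stratify depends on how component grade relates to the line.
Component grade differs across lines for reasons unrelated to any effect of the line itself, and it separately predicts the outcome — a classic confounder. We must compare within component grade levels.
Standardising Line N to the population component grade mix: 0.379·26/406 + 0.333·100/240 + 0.287·35/74 = 0.299.

0.30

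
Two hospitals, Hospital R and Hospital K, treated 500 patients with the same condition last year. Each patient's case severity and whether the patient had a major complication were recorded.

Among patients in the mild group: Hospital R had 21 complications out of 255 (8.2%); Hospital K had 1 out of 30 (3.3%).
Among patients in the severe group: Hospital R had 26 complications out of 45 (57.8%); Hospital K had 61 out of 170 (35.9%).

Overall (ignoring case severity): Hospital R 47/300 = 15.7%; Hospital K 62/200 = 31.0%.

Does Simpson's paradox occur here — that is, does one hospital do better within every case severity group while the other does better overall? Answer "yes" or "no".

yes

Within each case severity level (mild 8.2% vs 3.3%; severe 57.8% vs 35.9%), Hospital K has the lower rate every time. Pooled: 15.7% vs 31.0% — Hospital R has the lower rate overall. The two comparisons disagree.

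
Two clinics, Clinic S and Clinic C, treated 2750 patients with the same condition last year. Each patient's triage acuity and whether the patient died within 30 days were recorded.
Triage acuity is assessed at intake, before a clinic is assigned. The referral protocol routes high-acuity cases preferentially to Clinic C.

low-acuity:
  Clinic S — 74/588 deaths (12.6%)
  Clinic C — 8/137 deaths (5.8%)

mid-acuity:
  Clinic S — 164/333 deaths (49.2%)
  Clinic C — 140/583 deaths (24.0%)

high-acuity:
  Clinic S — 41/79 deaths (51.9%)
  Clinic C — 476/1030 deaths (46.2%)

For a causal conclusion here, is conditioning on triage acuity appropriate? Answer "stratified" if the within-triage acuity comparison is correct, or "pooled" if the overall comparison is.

Since triage acuity is a pre-existing factor (not a product of the clinic) and it affects the outcome on its own, it is a confounder. The stratified rates, not the pooled rate, identify the causal effect.
Within each level — low-acuity: 12.6% vs 5.8%; mid-acuity: 49.2% vs 24.0%; high-acuity: 51.9% vs 46.2% — Clinic C is lower every time.

stratified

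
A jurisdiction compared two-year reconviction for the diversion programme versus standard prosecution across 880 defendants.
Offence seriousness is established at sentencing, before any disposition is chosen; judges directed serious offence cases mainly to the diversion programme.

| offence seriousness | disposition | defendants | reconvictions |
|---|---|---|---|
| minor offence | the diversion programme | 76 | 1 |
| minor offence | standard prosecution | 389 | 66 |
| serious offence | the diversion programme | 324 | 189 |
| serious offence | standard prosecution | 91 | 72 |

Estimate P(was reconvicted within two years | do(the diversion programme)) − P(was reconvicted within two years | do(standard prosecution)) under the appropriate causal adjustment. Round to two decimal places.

-0.18

Offence seriousness is set before the disposition has any effect — it is not caused by the disposition — and it independently drives the outcome. That makes it a confounder, so the causal comparison is within offence seriousness levels.
Adjusting over the population distribution of offence seriousness: 0.528·(0.013−0.170) + 0.472·(0.583−0.791) = -0.181.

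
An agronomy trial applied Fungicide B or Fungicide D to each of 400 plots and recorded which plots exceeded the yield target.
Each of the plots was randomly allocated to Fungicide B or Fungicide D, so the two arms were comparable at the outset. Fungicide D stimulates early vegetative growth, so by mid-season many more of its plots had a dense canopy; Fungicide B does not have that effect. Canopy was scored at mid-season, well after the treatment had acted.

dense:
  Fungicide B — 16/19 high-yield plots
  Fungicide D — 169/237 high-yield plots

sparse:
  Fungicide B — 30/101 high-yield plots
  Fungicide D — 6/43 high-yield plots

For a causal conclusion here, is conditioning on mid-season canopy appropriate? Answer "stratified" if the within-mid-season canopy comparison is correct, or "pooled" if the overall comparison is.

Stratifying would compare fungicides among plots the fungicides themselves sorted into mid-season canopy groups — a form of selection on an intermediate. The unconditioned pooled rates give the total causal effect.
Pooled: Fungicide B 38.3% vs Fungicide D 62.5%; Fungicide D is higher overall.

pooled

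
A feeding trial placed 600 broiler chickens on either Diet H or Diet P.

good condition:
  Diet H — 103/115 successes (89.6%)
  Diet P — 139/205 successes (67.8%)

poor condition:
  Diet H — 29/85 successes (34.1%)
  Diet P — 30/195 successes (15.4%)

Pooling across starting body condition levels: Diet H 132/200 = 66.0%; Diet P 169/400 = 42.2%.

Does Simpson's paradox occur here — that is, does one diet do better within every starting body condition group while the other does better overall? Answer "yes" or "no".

no

Within each starting body condition level (good condition 89.6% vs 67.8%; poor condition 34.1% vs 15.4%), Diet H has the higher rate every time. Pooled: 66.0% vs 42.2% — Diet H has the higher rate overall. They agree.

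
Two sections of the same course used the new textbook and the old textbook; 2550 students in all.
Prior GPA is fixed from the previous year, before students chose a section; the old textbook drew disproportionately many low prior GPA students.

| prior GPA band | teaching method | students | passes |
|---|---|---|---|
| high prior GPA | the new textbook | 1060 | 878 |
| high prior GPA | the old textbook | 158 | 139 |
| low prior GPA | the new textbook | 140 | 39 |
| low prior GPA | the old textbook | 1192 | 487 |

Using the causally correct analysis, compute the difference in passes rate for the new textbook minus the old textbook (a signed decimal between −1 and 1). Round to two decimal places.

Prior GPA band satisfies the back-door criterion: it is not a descendant of the teaching method, and it blocks the spurious path from teaching method to outcome. Adjusting for it (i.e., using the within-prior GPA band rates) gives the causal effect.
Adjusting over the population distribution of prior GPA band: 0.478·(0.828−0.880) + 0.522·(0.279−0.409) = -0.092.

-0.09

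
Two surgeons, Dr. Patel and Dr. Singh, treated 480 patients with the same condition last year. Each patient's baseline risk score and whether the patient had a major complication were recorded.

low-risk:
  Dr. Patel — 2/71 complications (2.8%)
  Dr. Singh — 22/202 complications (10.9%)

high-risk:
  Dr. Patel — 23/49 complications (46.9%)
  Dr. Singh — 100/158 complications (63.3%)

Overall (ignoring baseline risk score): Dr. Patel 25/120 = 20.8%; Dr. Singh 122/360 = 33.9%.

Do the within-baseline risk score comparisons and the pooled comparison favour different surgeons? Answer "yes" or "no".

Within each baseline risk score level (low-risk 2.8% vs 10.9%; high-risk 46.9% vs 63.3%), Dr. Patel has the lower rate every time. Pooled: 20.8% vs 33.9% — Dr. Patel has the lower rate overall. They agree.

no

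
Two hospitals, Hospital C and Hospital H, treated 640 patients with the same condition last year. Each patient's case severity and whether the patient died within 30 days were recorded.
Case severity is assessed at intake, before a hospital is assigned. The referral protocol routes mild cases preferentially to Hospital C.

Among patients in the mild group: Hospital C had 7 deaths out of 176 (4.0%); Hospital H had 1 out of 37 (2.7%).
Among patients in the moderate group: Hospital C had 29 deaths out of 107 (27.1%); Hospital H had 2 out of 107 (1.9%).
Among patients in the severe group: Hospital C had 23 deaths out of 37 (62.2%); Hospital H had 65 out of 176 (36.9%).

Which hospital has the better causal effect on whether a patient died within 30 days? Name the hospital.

Hospital H

Case severity satisfies the back-door criterion: it is not a descendant of the hospital, and it blocks the spurious path from hospital to outcome. Adjusting for it (i.e., using the within-case severity rates) gives the causal effect.
Within each level — mild: 4.0% vs 2.7%; moderate: 27.1% vs 1.9%; severe: 62.2% vs 36.9% — Hospital H is lower every time.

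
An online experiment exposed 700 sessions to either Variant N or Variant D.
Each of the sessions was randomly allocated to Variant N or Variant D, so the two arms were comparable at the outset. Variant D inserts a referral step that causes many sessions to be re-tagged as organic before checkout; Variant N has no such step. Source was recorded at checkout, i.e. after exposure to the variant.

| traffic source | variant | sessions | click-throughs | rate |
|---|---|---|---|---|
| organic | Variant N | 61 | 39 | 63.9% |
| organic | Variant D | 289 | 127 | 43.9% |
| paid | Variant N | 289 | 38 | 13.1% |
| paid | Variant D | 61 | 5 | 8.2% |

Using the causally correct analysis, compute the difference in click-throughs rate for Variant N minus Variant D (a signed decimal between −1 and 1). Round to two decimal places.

The stratified and pooled comparisons disagree (Variant N wins within each traffic source; Variant D wins overall), so the answer turns on the causal role of traffic source.
Traffic source lies on the pathway variant → traffic source → outcome, so adjusting for it blocks the indirect effect. For the total causal effect of variant, use the unadjusted pooled rates.
The causal difference is the pooled difference: 0.220 − 0.377 = -0.157.

-0.16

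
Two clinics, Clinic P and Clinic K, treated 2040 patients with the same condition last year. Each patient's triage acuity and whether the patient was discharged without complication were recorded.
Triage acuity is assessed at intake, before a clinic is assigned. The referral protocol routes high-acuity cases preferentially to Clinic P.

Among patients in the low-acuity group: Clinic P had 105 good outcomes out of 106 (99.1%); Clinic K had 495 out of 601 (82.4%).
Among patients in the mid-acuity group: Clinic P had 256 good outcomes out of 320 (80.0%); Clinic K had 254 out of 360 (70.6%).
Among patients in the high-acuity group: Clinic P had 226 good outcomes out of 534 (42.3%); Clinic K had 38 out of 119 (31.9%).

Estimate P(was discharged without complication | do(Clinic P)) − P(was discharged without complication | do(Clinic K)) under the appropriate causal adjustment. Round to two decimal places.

+0.12

Here triage acuity is a common cause — it drives both which clinic a case falls under and the outcome. The crude comparison mixes populations; the stratum-specific rates are the causally relevant ones.
Adjusting over the population distribution of triage acuity: 0.347·(0.991−0.824) + 0.333·(0.800−0.706) + 0.320·(0.423−0.319) = +0.123.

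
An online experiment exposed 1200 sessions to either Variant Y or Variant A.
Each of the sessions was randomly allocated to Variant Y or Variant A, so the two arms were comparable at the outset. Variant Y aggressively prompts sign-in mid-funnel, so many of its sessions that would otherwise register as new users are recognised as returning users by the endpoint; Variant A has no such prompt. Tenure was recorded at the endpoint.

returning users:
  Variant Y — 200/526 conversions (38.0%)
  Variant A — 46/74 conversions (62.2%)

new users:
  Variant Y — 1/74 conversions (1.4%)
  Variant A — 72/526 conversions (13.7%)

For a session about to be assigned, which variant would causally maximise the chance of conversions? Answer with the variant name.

The distribution of user tenure is itself part of what the variant does — it is an intermediate outcome. Holding it fixed would remove that part of the effect; the total effect is the pooled difference.
Pooled: Variant Y 33.5% vs Variant A 19.7%; Variant Y is higher overall.

Variant Y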